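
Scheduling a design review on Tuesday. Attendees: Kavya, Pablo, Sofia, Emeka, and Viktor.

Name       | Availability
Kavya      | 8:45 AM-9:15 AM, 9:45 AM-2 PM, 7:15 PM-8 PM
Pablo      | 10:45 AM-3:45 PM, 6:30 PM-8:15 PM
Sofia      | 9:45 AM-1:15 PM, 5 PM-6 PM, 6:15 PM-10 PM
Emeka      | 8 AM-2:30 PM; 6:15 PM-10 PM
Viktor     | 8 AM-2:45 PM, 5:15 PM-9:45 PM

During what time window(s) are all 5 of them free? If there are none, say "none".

Kavya ∩ Pablo: 10:45-14:00, 19:15-20:00.
Kavya ∩ Pablo ∩ Sofia: 10:45-13:15, 19:15-20:00.
Kavya ∩ Pablo ∩ Sofia ∩ Emeka: 10:45-13:15, 19:15-20:00.
Kavya ∩ Pablo ∩ Sofia ∩ Emeka ∩ Viktor: 10:45-13:15, 19:15-20:00.
Those are the intersection windows.

10:45-13:15, 19:15-20:00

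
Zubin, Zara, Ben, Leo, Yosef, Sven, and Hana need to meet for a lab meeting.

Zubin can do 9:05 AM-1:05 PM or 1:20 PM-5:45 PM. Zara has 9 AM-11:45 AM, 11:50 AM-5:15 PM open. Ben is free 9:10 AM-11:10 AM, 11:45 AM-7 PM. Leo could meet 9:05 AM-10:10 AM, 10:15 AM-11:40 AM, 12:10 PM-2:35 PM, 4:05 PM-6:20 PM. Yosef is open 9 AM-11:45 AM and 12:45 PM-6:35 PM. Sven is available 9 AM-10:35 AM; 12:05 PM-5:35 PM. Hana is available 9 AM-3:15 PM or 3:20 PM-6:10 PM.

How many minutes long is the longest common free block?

Zubin ∩ Zara: 09:05-11:45, 11:50-13:05, 13:20-17:15.
Zubin ∩ Zara ∩ Ben: 09:10-11:10, 11:50-13:05, 13:20-17:15.
Zubin ∩ Zara ∩ Ben ∩ Leo: 09:10-10:10, 10:15-11:10, 12:10-13:05, 13:20-14:35, 16:05-17:15.
Zubin ∩ Zara ∩ Ben ∩ Leo ∩ Yosef: 09:10-10:10, 10:15-11:10, 12:45-13:05, 13:20-14:35, 16:05-17:15.
Zubin ∩ Zara ∩ Ben ∩ Leo ∩ Yosef ∩ Sven: 09:10-10:10, 10:15-10:35, 12:45-13:05, 13:20-14:35, 16:05-17:15.
Zubin ∩ Zara ∩ Ben ∩ Leo ∩ Yosef ∩ Sven ∩ Hana: 09:10-10:10, 10:15-10:35, 12:45-13:05, 13:20-14:35, 16:05-17:15.
The longest is 13:20-14:35 at 75 minutes.

75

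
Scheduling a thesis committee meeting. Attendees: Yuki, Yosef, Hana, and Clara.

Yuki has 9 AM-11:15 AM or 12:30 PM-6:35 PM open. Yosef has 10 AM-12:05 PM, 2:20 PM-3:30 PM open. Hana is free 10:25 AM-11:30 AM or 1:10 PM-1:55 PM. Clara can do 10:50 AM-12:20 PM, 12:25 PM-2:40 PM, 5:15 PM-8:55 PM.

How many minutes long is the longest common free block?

Yuki ∩ Yosef: 10:00-11:15, 14:20-15:30.
Yuki ∩ Yosef ∩ Hana: 10:25-11:15.
Yuki ∩ Yosef ∩ Hana ∩ Clara: 10:50-11:15.
So the common availability across everyone is 10:50-11:15.
The longest is 10:50-11:15 at 25 minutes.

25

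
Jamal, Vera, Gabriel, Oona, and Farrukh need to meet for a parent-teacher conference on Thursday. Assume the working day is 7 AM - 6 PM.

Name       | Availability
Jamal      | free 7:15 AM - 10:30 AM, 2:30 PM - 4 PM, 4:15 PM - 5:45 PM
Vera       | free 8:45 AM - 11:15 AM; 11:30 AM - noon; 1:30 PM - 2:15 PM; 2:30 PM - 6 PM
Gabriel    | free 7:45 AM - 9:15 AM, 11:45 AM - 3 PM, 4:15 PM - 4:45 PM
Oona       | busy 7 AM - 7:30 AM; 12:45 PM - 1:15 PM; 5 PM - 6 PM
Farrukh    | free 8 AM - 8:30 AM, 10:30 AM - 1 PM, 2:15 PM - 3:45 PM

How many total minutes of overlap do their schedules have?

30

Jamal free: 07:15-10:30, 14:30-16:00, 16:15-17:45.
Vera free: 08:45-11:15, 11:30-12:00, 13:30-14:15, 14:30-18:00.
Gabriel free: 07:45-09:15, 11:45-15:00, 16:15-16:45.
Oona free: 07:30-12:45, 13:15-17:00 (invert busy blocks within the working day).
Farrukh free: 08:00-08:30, 10:30-13:00, 14:15-15:45.
Jamal ∩ Vera: 08:45-10:30, 14:30-16:00, 16:15-17:45.
Jamal ∩ Vera ∩ Gabriel: 08:45-09:15, 14:30-15:00, 16:15-16:45.
Jamal ∩ Vera ∩ Gabriel ∩ Oona: 08:45-09:15, 14:30-15:00, 16:15-16:45.
Jamal ∩ Vera ∩ Gabriel ∩ Oona ∩ Farrukh: 14:30-15:00.
So the common availability across everyone is 14:30-15:00.
That's a single block of 30 minutes.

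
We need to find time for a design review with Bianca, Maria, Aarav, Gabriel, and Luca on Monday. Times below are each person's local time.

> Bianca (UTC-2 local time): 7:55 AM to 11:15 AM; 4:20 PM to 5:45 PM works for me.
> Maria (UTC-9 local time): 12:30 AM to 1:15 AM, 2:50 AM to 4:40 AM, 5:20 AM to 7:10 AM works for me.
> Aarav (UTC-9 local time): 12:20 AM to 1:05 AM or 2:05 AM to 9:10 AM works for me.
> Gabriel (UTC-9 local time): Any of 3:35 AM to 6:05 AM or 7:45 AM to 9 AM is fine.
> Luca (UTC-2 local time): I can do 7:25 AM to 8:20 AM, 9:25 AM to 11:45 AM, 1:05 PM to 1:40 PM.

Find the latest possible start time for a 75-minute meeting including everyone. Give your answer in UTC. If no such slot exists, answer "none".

Bianca in UTC: 09:55-13:15, 18:20-19:45 (add 2h to convert from UTC-2).
Maria in UTC: 09:30-10:15, 11:50-13:40, 14:20-16:10 (add 9h to convert from UTC-9).
Aarav in UTC: 09:20-10:05, 11:05-18:10 (add 9h to convert from UTC-9).
Gabriel in UTC: 12:35-15:05, 16:45-18:00 (add 9h to convert from UTC-9).
Luca in UTC: 09:25-10:20, 11:25-13:45, 15:05-15:40 (add 2h to convert from UTC-2).
Bianca ∩ Maria: 09:55-10:15, 11:50-13:15.
Bianca ∩ Maria ∩ Aarav: 09:55-10:05, 11:50-13:15.
Bianca ∩ Maria ∩ Aarav ∩ Gabriel: 12:35-13:15.
Bianca ∩ Maria ∩ Aarav ∩ Gabriel ∩ Luca: 12:35-13:15.
No common window is at least 75 minutes long.

none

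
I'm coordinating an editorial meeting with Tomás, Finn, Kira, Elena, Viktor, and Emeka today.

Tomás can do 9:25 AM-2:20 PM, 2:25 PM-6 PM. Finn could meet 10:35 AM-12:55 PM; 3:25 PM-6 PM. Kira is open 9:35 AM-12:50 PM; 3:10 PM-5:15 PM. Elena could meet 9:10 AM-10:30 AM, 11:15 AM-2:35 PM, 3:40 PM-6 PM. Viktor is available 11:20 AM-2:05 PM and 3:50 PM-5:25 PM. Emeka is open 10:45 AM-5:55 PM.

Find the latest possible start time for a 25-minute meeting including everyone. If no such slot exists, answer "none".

16:50

Tomás ∩ Finn: 10:35-12:55, 15:25-18:00.
Tomás ∩ Finn ∩ Kira: 10:35-12:50, 15:25-17:15.
Tomás ∩ Finn ∩ Kira ∩ Elena: 11:15-12:50, 15:40-17:15.
Tomás ∩ Finn ∩ Kira ∩ Elena ∩ Viktor: 11:20-12:50, 15:50-17:15.
Tomás ∩ Finn ∩ Kira ∩ Elena ∩ Viktor ∩ Emeka: 11:20-12:50, 15:50-17:15.
The last common window of at least 25 minutes is 15:50-17:15; a 25-minute meeting can start as late as 16:50 and still end by 17:15.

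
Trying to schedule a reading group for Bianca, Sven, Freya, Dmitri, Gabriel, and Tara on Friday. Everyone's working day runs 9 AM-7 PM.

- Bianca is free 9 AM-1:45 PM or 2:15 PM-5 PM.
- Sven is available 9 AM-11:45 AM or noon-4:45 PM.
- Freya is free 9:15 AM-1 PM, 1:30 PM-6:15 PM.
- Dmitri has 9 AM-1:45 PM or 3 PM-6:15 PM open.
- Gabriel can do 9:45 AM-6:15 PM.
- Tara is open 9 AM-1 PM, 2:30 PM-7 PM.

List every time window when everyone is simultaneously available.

09:45-11:45, 12:00-13:00, 15:00-16:45

Bianca ∩ Sven: 09:00-11:45, 12:00-13:45, 14:15-16:45.
Bianca ∩ Sven ∩ Freya: 09:15-11:45, 12:00-13:00, 13:30-13:45, 14:15-16:45.
Bianca ∩ Sven ∩ Freya ∩ Dmitri: 09:15-11:45, 12:00-13:00, 13:30-13:45, 15:00-16:45.
Bianca ∩ Sven ∩ Freya ∩ Dmitri ∩ Gabriel: 09:45-11:45, 12:00-13:00, 13:30-13:45, 15:00-16:45.
Bianca ∩ Sven ∩ Freya ∩ Dmitri ∩ Gabriel ∩ Tara: 09:45-11:45, 12:00-13:00, 15:00-16:45.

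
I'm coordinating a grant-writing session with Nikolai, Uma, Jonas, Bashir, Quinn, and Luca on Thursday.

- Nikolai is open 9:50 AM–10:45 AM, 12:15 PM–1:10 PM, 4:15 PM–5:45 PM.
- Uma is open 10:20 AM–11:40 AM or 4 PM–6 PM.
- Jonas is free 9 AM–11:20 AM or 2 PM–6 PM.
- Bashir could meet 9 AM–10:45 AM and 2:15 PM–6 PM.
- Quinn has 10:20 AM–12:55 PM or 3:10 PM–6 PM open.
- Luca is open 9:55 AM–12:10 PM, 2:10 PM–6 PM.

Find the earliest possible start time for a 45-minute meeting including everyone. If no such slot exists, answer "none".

16:15

Nikolai ∩ Uma: 10:20-10:45, 16:15-17:45.
Nikolai ∩ Uma ∩ Jonas: 10:20-10:45, 16:15-17:45.
Nikolai ∩ Uma ∩ Jonas ∩ Bashir: 10:20-10:45, 16:15-17:45.
Nikolai ∩ Uma ∩ Jonas ∩ Bashir ∩ Quinn: 10:20-10:45, 16:15-17:45.
Nikolai ∩ Uma ∩ Jonas ∩ Bashir ∩ Quinn ∩ Luca: 10:20-10:45, 16:15-17:45.
The first common window of at least 45 minutes is 16:15-17:45, so the earliest start is 16:15.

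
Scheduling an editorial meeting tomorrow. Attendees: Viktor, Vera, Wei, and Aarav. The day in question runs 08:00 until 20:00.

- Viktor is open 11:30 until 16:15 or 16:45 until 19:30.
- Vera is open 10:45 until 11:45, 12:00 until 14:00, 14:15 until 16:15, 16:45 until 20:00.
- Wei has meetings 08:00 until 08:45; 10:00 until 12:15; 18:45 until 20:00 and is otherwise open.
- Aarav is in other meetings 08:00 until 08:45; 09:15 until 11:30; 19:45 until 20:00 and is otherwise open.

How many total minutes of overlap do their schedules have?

Viktor free: 11:30-16:15, 16:45-19:30.
Vera free: 10:45-11:45, 12:00-14:00, 14:15-16:15, 16:45-20:00.
Wei free: 08:45-10:00, 12:15-18:45 (invert busy blocks within the working day).
Aarav free: 08:45-09:15, 11:30-19:45 (invert busy blocks within the working day).
Viktor ∩ Vera: 11:30-11:45, 12:00-14:00, 14:15-16:15, 16:45-19:30.
Viktor ∩ Vera ∩ Wei: 12:15-14:00, 14:15-16:15, 16:45-18:45.
Viktor ∩ Vera ∩ Wei ∩ Aarav: 12:15-14:00, 14:15-16:15, 16:45-18:45.
Those are the intersection windows.
Summing the common windows: 105 + 120 + 120 = 345 minutes.

345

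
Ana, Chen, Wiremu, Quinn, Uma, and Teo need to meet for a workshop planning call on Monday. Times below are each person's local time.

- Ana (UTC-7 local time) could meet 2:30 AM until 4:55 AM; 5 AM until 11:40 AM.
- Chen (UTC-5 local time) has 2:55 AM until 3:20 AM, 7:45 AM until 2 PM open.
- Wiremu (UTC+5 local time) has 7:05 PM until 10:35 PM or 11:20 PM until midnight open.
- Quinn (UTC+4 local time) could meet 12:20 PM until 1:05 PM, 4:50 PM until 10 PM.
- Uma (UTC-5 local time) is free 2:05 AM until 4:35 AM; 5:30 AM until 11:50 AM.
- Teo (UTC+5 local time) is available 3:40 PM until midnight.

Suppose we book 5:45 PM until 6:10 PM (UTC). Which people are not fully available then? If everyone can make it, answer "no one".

Ana in UTC: 09:30-11:55, 12:00-18:40 (add 7h to convert from UTC-7).
Chen in UTC: 07:55-08:20, 12:45-19:00 (add 5h to convert from UTC-5).
Wiremu in UTC: 14:05-17:35, 18:20-19:00 (subtract 5h to convert from UTC+5).
Quinn in UTC: 08:20-09:05, 12:50-18:00 (subtract 4h to convert from UTC+4).
Uma in UTC: 07:05-09:35, 10:30-16:50 (add 5h to convert from UTC-5).
Teo in UTC: 10:40-19:00 (subtract 5h to convert from UTC+5).
Ana: free for 17:45-18:10. Chen: free for 17:45-18:10. Wiremu: not fully free for 17:45-18:10. Quinn: not fully free for 17:45-18:10. Uma: not fully free for 17:45-18:10. Teo: free for 17:45-18:10.

Quinn, Uma, Wiremu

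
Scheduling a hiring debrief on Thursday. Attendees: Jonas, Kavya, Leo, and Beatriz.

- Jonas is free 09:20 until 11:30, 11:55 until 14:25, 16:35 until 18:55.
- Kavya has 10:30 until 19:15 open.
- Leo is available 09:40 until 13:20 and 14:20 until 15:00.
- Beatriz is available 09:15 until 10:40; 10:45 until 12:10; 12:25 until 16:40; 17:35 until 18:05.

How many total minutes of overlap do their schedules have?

Jonas ∩ Kavya: 10:30-11:30, 11:55-14:25, 16:35-18:55.
Jonas ∩ Kavya ∩ Leo: 10:30-11:30, 11:55-13:20, 14:20-14:25.
Jonas ∩ Kavya ∩ Leo ∩ Beatriz: 10:30-10:40, 10:45-11:30, 11:55-12:10, 12:25-13:20, 14:20-14:25.
Summing the common windows: 10 + 45 + 15 + 55 + 5 = 130 minutes.

130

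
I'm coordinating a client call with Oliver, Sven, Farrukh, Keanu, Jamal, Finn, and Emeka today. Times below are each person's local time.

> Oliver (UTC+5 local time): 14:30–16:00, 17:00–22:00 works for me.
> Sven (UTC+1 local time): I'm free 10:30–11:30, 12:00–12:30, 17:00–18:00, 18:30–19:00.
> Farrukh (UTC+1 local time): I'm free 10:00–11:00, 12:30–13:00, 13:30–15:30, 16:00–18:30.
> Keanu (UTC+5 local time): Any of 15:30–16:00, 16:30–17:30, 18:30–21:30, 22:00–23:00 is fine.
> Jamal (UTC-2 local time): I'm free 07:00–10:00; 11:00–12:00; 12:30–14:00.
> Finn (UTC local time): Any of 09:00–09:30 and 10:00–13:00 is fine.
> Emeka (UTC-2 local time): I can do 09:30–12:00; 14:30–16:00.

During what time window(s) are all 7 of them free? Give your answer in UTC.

none

Oliver in UTC: 09:30-11:00, 12:00-17:00 (subtract 5h to convert from UTC+5).
Sven in UTC: 09:30-10:30, 11:00-11:30, 16:00-17:00, 17:30-18:00 (subtract 1h to convert from UTC+1).
Farrukh in UTC: 09:00-10:00, 11:30-12:00, 12:30-14:30, 15:00-17:30 (subtract 1h to convert from UTC+1).
Keanu in UTC: 10:30-11:00, 11:30-12:30, 13:30-16:30, 17:00-18:00 (subtract 5h to convert from UTC+5).
Jamal in UTC: 09:00-12:00, 13:00-14:00, 14:30-16:00 (add 2h to convert from UTC-2).
Finn in UTC: 09:00-09:30, 10:00-13:00.
Emeka in UTC: 11:30-14:00, 16:30-18:00 (add 2h to convert from UTC-2).
Oliver ∩ Sven: 09:30-10:30, 16:00-17:00.
Oliver ∩ Sven ∩ Farrukh: 09:30-10:00, 16:00-17:00.
Oliver ∩ Sven ∩ Farrukh ∩ Keanu: 16:00-16:30.
Oliver ∩ Sven ∩ Farrukh ∩ Keanu ∩ Jamal: ∅.
Oliver ∩ Sven ∩ Farrukh ∩ Keanu ∩ Jamal ∩ Finn: ∅.
Oliver ∩ Sven ∩ Farrukh ∩ Keanu ∩ Jamal ∩ Finn ∩ Emeka: ∅.
There is no time when everyone is free.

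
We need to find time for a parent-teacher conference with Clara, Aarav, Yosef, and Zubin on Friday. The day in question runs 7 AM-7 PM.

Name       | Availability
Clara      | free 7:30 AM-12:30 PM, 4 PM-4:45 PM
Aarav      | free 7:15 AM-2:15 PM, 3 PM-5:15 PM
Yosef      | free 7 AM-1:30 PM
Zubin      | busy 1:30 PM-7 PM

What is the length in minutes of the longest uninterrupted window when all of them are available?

300

Clara free: 07:30-12:30, 16:00-16:45.
Aarav free: 07:15-14:15, 15:00-17:15.
Yosef free: 07:00-13:30.
Zubin free: 07:00-13:30 (invert busy blocks within the working day).
Clara ∩ Aarav: 07:30-12:30, 16:00-16:45.
Clara ∩ Aarav ∩ Yosef: 07:30-12:30.
Clara ∩ Aarav ∩ Yosef ∩ Zubin: 07:30-12:30.
So the common availability across everyone is 07:30-12:30.
The longest is 07:30-12:30 at 300 minutes.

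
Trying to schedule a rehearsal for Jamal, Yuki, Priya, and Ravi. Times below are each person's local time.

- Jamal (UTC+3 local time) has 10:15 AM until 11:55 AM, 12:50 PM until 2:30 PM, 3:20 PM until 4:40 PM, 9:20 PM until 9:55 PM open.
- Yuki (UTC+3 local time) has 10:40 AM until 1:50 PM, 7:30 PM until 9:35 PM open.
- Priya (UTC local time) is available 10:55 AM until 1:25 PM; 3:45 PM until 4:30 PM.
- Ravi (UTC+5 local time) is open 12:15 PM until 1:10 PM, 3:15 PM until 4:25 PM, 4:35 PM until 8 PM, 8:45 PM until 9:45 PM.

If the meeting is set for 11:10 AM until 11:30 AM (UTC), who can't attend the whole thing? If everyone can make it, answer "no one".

Ravi, Yuki

Jamal in UTC: 07:15-08:55, 09:50-11:30, 12:20-13:40, 18:20-18:55 (subtract 3h to convert from UTC+3).
Yuki in UTC: 07:40-10:50, 16:30-18:35 (subtract 3h to convert from UTC+3).
Priya in UTC: 10:55-13:25, 15:45-16:30.
Ravi in UTC: 07:15-08:10, 10:15-11:25, 11:35-15:00, 15:45-16:45 (subtract 5h to convert from UTC+5).
Jamal: free for 11:10-11:30. Yuki: not fully free for 11:10-11:30. Priya: free for 11:10-11:30. Ravi: not fully free for 11:10-11:30.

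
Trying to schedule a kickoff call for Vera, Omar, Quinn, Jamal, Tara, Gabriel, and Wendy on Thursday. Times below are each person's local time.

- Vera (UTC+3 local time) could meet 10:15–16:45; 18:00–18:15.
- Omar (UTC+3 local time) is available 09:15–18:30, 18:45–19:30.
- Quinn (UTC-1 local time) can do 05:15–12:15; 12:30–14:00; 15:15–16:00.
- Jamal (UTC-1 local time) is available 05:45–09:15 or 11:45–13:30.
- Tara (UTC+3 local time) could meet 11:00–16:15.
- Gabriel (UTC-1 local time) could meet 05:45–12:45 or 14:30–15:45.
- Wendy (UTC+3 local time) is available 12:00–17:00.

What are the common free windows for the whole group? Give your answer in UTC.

09:00-10:15, 12:45-13:15

Vera in UTC: 07:15-13:45, 15:00-15:15 (subtract 3h to convert from UTC+3).
Omar in UTC: 06:15-15:30, 15:45-16:30 (subtract 3h to convert from UTC+3).
Quinn in UTC: 06:15-13:15, 13:30-15:00, 16:15-17:00 (add 1h to convert from UTC-1).
Jamal in UTC: 06:45-10:15, 12:45-14:30 (add 1h to convert from UTC-1).
Tara in UTC: 08:00-13:15 (subtract 3h to convert from UTC+3).
Gabriel in UTC: 06:45-13:45, 15:30-16:45 (add 1h to convert from UTC-1).
Wendy in UTC: 09:00-14:00 (subtract 3h to convert from UTC+3).
Vera ∩ Omar: 07:15-13:45, 15:00-15:15.
Vera ∩ Omar ∩ Quinn: 07:15-13:15, 13:30-13:45.
Vera ∩ Omar ∩ Quinn ∩ Jamal: 07:15-10:15, 12:45-13:15, 13:30-13:45.
Vera ∩ Omar ∩ Quinn ∩ Jamal ∩ Tara: 08:00-10:15, 12:45-13:15.
Vera ∩ Omar ∩ Quinn ∩ Jamal ∩ Tara ∩ Gabriel: 08:00-10:15, 12:45-13:15.
Vera ∩ Omar ∩ Quinn ∩ Jamal ∩ Tara ∩ Gabriel ∩ Wendy: 09:00-10:15, 12:45-13:15.
Those are the intersection windows.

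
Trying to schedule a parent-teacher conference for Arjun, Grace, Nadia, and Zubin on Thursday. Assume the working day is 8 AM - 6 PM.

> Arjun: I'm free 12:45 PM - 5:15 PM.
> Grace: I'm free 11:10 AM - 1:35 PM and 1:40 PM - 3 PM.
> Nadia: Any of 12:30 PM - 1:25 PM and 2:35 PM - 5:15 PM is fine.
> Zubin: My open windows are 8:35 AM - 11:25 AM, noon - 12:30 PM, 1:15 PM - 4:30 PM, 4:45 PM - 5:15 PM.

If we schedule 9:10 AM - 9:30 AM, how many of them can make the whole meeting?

Zubin can make the full 09:10-09:30 slot — that's 1.

1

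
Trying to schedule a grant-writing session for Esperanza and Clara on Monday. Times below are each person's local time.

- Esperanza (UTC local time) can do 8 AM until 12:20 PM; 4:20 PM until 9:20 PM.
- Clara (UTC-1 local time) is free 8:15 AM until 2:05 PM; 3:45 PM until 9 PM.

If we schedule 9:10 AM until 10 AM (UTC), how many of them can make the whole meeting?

1

Esperanza in UTC: 08:00-12:20, 16:20-21:20.
Clara in UTC: 09:15-15:05, 16:45-22:00 (add 1h to convert from UTC-1).
Esperanza can make the full 09:10-10:00 slot — that's 1.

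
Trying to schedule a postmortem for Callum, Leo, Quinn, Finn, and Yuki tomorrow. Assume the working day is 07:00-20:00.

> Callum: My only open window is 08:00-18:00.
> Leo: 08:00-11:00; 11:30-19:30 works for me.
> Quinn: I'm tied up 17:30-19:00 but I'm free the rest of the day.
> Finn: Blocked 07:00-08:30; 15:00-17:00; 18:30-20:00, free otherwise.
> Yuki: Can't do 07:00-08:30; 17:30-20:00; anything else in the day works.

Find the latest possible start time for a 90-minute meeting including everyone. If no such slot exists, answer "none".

13:30

Callum free: 08:00-18:00.
Leo free: 08:00-11:00, 11:30-19:30.
Quinn free: 07:00-17:30, 19:00-20:00 (invert busy blocks within the working day).
Finn free: 08:30-15:00, 17:00-18:30 (invert busy blocks within the working day).
Yuki free: 08:30-17:30 (invert busy blocks within the working day).
Callum ∩ Leo: 08:00-11:00, 11:30-18:00.
Callum ∩ Leo ∩ Quinn: 08:00-11:00, 11:30-17:30.
Callum ∩ Leo ∩ Quinn ∩ Finn: 08:30-11:00, 11:30-15:00, 17:00-17:30.
Callum ∩ Leo ∩ Quinn ∩ Finn ∩ Yuki: 08:30-11:00, 11:30-15:00, 17:00-17:30.
So the common availability across everyone is 08:30-11:00, 11:30-15:00, 17:00-17:30.
The last common window of at least 90 minutes is 11:30-15:00; a 90-minute meeting can start as late as 13:30 and still end by 15:00.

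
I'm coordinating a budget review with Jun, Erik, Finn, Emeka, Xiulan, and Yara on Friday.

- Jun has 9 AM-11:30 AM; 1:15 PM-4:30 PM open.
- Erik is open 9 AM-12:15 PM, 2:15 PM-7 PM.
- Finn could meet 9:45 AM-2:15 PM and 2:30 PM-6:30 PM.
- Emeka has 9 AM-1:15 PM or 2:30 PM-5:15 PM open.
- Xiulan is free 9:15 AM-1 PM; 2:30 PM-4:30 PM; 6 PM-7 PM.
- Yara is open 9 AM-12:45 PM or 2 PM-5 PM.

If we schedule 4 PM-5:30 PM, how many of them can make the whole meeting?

2

Erik and Finn can make the full 16:00-17:30 slot — that's 2.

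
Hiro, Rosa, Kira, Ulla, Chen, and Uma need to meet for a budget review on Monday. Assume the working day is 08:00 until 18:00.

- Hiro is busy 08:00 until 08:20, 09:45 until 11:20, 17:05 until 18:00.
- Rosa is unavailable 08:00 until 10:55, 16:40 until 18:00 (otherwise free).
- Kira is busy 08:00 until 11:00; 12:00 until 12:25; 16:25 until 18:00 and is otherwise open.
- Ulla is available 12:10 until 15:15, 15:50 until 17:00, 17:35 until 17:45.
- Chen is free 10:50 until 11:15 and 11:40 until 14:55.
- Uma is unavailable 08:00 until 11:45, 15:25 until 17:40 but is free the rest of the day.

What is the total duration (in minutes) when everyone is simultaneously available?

150

Hiro free: 08:20-09:45, 11:20-17:05 (invert busy blocks within the working day).
Rosa free: 10:55-16:40 (invert busy blocks within the working day).
Kira free: 11:00-12:00, 12:25-16:25 (invert busy blocks within the working day).
Ulla free: 12:10-15:15, 15:50-17:00, 17:35-17:45.
Chen free: 10:50-11:15, 11:40-14:55.
Uma free: 11:45-15:25, 17:40-18:00 (invert busy blocks within the working day).
Hiro ∩ Rosa: 11:20-16:40.
Hiro ∩ Rosa ∩ Kira: 11:20-12:00, 12:25-16:25.
Hiro ∩ Rosa ∩ Kira ∩ Ulla: 12:25-15:15, 15:50-16:25.
Hiro ∩ Rosa ∩ Kira ∩ Ulla ∩ Chen: 12:25-14:55.
Hiro ∩ Rosa ∩ Kira ∩ Ulla ∩ Chen ∩ Uma: 12:25-14:55.
So the common availability across everyone is 12:25-14:55.
That's a single block of 150 minutes.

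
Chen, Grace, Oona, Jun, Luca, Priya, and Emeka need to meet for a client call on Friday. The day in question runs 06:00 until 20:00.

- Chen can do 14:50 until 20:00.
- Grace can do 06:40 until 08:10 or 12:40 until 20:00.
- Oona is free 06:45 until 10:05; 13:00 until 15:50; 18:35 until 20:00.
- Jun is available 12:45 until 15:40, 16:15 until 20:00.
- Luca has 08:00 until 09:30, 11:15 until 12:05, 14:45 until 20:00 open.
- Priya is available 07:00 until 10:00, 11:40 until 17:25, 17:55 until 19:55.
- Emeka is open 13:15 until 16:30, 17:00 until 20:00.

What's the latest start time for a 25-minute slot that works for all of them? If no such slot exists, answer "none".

Chen ∩ Grace: 14:50-20:00.
Chen ∩ Grace ∩ Oona: 14:50-15:50, 18:35-20:00.
Chen ∩ Grace ∩ Oona ∩ Jun: 14:50-15:40, 18:35-20:00.
Chen ∩ Grace ∩ Oona ∩ Jun ∩ Luca: 14:50-15:40, 18:35-20:00.
Chen ∩ Grace ∩ Oona ∩ Jun ∩ Luca ∩ Priya: 14:50-15:40, 18:35-19:55.
Chen ∩ Grace ∩ Oona ∩ Jun ∩ Luca ∩ Priya ∩ Emeka: 14:50-15:40, 18:35-19:55.
The last common window of at least 25 minutes is 18:35-19:55; a 25-minute meeting can start as late as 19:30 and still end by 19:55.

19:30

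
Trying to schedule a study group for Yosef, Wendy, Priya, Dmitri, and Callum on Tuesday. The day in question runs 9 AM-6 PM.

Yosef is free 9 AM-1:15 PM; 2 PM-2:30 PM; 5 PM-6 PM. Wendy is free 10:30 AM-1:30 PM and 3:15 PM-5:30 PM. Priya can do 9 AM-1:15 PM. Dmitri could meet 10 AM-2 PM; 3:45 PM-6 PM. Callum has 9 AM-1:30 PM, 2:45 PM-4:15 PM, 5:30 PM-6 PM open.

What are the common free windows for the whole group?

Yosef ∩ Wendy: 10:30-13:15, 17:00-17:30.
Yosef ∩ Wendy ∩ Priya: 10:30-13:15.
Yosef ∩ Wendy ∩ Priya ∩ Dmitri: 10:30-13:15.
Yosef ∩ Wendy ∩ Priya ∩ Dmitri ∩ Callum: 10:30-13:15.
So the common availability across everyone is 10:30-13:15.

10:30-13:15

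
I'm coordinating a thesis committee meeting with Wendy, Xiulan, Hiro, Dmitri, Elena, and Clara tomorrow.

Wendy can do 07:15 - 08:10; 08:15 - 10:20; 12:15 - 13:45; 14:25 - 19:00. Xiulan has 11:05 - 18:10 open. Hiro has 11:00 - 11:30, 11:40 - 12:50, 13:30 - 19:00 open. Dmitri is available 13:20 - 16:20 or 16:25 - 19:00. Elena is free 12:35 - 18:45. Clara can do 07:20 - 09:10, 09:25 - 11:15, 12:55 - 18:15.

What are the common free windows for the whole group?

13:30-13:45, 14:25-16:20, 16:25-18:10

Wendy ∩ Xiulan: 12:15-13:45, 14:25-18:10.
Wendy ∩ Xiulan ∩ Hiro: 12:15-12:50, 13:30-13:45, 14:25-18:10.
Wendy ∩ Xiulan ∩ Hiro ∩ Dmitri: 13:30-13:45, 14:25-16:20, 16:25-18:10.
Wendy ∩ Xiulan ∩ Hiro ∩ Dmitri ∩ Elena: 13:30-13:45, 14:25-16:20, 16:25-18:10.
Wendy ∩ Xiulan ∩ Hiro ∩ Dmitri ∩ Elena ∩ Clara: 13:30-13:45, 14:25-16:20, 16:25-18:10.
So the common availability across everyone is 13:30-13:45, 14:25-16:20, 16:25-18:10.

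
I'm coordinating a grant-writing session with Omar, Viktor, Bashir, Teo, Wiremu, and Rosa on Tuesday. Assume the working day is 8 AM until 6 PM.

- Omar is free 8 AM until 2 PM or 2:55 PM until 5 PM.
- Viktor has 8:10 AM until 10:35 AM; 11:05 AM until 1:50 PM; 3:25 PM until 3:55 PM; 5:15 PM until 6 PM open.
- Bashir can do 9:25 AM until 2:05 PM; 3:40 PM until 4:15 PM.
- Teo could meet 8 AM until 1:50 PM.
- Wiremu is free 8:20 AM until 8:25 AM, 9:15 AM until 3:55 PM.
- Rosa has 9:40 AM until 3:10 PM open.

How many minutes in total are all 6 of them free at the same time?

220

Omar ∩ Viktor: 08:10-10:35, 11:05-13:50, 15:25-15:55.
Omar ∩ Viktor ∩ Bashir: 09:25-10:35, 11:05-13:50, 15:40-15:55.
Omar ∩ Viktor ∩ Bashir ∩ Teo: 09:25-10:35, 11:05-13:50.
Omar ∩ Viktor ∩ Bashir ∩ Teo ∩ Wiremu: 09:25-10:35, 11:05-13:50.
Omar ∩ Viktor ∩ Bashir ∩ Teo ∩ Wiremu ∩ Rosa: 09:40-10:35, 11:05-13:50.
Summing the common windows: 55 + 165 = 220 minutes.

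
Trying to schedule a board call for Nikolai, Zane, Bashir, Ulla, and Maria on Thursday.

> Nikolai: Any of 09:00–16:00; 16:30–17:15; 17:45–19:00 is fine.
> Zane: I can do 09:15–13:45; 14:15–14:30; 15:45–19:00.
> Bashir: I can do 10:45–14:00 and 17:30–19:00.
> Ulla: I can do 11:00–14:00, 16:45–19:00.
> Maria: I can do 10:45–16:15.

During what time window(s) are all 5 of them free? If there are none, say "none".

Nikolai ∩ Zane: 09:15-13:45, 14:15-14:30, 15:45-16:00, 16:30-17:15, 17:45-19:00.
Nikolai ∩ Zane ∩ Bashir: 10:45-13:45, 17:45-19:00.
Nikolai ∩ Zane ∩ Bashir ∩ Ulla: 11:00-13:45, 17:45-19:00.
Nikolai ∩ Zane ∩ Bashir ∩ Ulla ∩ Maria: 11:00-13:45.

11:00-13:45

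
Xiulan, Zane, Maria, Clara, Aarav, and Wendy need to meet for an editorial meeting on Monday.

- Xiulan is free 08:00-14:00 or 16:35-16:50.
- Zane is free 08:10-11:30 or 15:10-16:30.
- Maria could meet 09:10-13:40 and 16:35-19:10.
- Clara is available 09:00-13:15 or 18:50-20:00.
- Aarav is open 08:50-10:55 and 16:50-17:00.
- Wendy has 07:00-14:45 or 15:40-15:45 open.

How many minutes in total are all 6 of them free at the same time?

Xiulan ∩ Zane: 08:10-11:30.
Xiulan ∩ Zane ∩ Maria: 09:10-11:30.
Xiulan ∩ Zane ∩ Maria ∩ Clara: 09:10-11:30.
Xiulan ∩ Zane ∩ Maria ∩ Clara ∩ Aarav: 09:10-10:55.
Xiulan ∩ Zane ∩ Maria ∩ Clara ∩ Aarav ∩ Wendy: 09:10-10:55.
So the common availability across everyone is 09:10-10:55.
That's a single block of 105 minutes.

105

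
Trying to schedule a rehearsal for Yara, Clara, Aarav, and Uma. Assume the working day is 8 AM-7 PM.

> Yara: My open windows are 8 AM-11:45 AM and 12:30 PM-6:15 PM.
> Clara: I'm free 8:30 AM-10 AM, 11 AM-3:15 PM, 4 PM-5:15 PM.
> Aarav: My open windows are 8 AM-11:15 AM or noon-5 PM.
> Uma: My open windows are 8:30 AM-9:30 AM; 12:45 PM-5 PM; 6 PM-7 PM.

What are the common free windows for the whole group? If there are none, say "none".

Yara ∩ Clara: 08:30-10:00, 11:00-11:45, 12:30-15:15, 16:00-17:15.
Yara ∩ Clara ∩ Aarav: 08:30-10:00, 11:00-11:15, 12:30-15:15, 16:00-17:00.
Yara ∩ Clara ∩ Aarav ∩ Uma: 08:30-09:30, 12:45-15:15, 16:00-17:00.
Those are the intersection windows.

08:30-09:30, 12:45-15:15, 16:00-17:00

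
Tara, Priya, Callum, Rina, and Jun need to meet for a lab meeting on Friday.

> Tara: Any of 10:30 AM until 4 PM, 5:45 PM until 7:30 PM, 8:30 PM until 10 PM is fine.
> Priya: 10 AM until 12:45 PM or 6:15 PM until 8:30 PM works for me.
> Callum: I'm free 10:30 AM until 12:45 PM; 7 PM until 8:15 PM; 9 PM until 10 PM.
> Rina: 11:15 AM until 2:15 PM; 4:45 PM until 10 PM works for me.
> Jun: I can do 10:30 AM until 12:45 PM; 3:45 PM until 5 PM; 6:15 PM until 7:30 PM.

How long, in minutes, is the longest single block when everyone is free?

90

Tara ∩ Priya: 10:30-12:45, 18:15-19:30.
Tara ∩ Priya ∩ Callum: 10:30-12:45, 19:00-19:30.
Tara ∩ Priya ∩ Callum ∩ Rina: 11:15-12:45, 19:00-19:30.
Tara ∩ Priya ∩ Callum ∩ Rina ∩ Jun: 11:15-12:45, 19:00-19:30.
The longest is 11:15-12:45 at 90 minutes.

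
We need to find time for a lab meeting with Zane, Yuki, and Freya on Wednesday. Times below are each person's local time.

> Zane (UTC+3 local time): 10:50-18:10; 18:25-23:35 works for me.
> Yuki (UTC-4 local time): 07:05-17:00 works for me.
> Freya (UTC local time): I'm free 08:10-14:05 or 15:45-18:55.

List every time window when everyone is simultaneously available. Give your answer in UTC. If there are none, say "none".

Zane in UTC: 07:50-15:10, 15:25-20:35 (subtract 3h to convert from UTC+3).
Yuki in UTC: 11:05-21:00 (add 4h to convert from UTC-4).
Freya in UTC: 08:10-14:05, 15:45-18:55.
Zane ∩ Yuki: 11:05-15:10, 15:25-20:35.
Zane ∩ Yuki ∩ Freya: 11:05-14:05, 15:45-18:55.
So the common availability across everyone is 11:05-14:05, 15:45-18:55.

11:05-14:05, 15:45-18:55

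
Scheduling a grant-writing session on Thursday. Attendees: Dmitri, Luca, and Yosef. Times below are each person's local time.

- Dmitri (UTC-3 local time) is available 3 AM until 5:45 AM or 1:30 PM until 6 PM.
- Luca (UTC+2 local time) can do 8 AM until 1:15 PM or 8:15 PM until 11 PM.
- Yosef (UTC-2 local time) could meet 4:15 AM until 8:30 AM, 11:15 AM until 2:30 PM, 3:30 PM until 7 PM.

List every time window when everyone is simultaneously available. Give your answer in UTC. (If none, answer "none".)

06:15-08:45, 18:15-21:00

Dmitri in UTC: 06:00-08:45, 16:30-21:00 (add 3h to convert from UTC-3).
Luca in UTC: 06:00-11:15, 18:15-21:00 (subtract 2h to convert from UTC+2).
Yosef in UTC: 06:15-10:30, 13:15-16:30, 17:30-21:00 (add 2h to convert from UTC-2).
Dmitri ∩ Luca: 06:00-08:45, 18:15-21:00.
Dmitri ∩ Luca ∩ Yosef: 06:15-08:45, 18:15-21:00.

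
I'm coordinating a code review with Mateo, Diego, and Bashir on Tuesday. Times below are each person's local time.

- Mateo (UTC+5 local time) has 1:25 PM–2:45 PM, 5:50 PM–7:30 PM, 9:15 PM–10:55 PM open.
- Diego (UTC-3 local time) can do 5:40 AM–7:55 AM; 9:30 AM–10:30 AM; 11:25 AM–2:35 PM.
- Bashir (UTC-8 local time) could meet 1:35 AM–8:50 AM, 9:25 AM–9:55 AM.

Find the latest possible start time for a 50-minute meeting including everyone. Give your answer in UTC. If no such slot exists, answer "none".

Mateo in UTC: 08:25-09:45, 12:50-14:30, 16:15-17:55 (subtract 5h to convert from UTC+5).
Diego in UTC: 08:40-10:55, 12:30-13:30, 14:25-17:35 (add 3h to convert from UTC-3).
Bashir in UTC: 09:35-16:50, 17:25-17:55 (add 8h to convert from UTC-8).
Mateo ∩ Diego: 08:40-09:45, 12:50-13:30, 14:25-14:30, 16:15-17:35.
Mateo ∩ Diego ∩ Bashir: 09:35-09:45, 12:50-13:30, 14:25-14:30, 16:15-16:50, 17:25-17:35.
Those are the intersection windows.
No common window is at least 50 minutes long.

none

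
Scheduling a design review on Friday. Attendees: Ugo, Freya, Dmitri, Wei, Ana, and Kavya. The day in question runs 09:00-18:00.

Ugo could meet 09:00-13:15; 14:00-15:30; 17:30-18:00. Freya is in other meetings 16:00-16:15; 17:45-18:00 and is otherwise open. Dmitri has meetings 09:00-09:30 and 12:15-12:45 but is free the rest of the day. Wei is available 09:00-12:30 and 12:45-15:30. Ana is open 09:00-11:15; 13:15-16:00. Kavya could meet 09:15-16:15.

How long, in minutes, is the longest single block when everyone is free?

105

Ugo free: 09:00-13:15, 14:00-15:30, 17:30-18:00.
Freya free: 09:00-16:00, 16:15-17:45 (invert busy blocks within the working day).
Dmitri free: 09:30-12:15, 12:45-18:00 (invert busy blocks within the working day).
Wei free: 09:00-12:30, 12:45-15:30.
Ana free: 09:00-11:15, 13:15-16:00.
Kavya free: 09:15-16:15.
Ugo ∩ Freya: 09:00-13:15, 14:00-15:30, 17:30-17:45.
Ugo ∩ Freya ∩ Dmitri: 09:30-12:15, 12:45-13:15, 14:00-15:30, 17:30-17:45.
Ugo ∩ Freya ∩ Dmitri ∩ Wei: 09:30-12:15, 12:45-13:15, 14:00-15:30.
Ugo ∩ Freya ∩ Dmitri ∩ Wei ∩ Ana: 09:30-11:15, 14:00-15:30.
Ugo ∩ Freya ∩ Dmitri ∩ Wei ∩ Ana ∩ Kavya: 09:30-11:15, 14:00-15:30.
The longest is 09:30-11:15 at 105 minutes.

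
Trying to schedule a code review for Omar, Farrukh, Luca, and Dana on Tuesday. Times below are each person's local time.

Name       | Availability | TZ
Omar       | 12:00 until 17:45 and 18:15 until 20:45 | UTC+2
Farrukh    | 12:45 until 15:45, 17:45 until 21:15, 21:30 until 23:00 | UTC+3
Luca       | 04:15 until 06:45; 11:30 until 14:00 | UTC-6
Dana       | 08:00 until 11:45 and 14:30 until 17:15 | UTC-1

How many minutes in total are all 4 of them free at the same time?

Omar in UTC: 10:00-15:45, 16:15-18:45 (subtract 2h to convert from UTC+2).
Farrukh in UTC: 09:45-12:45, 14:45-18:15, 18:30-20:00 (subtract 3h to convert from UTC+3).
Luca in UTC: 10:15-12:45, 17:30-20:00 (add 6h to convert from UTC-6).
Dana in UTC: 09:00-12:45, 15:30-18:15 (add 1h to convert from UTC-1).
Omar ∩ Farrukh: 10:00-12:45, 14:45-15:45, 16:15-18:15, 18:30-18:45.
Omar ∩ Farrukh ∩ Luca: 10:15-12:45, 17:30-18:15, 18:30-18:45.
Omar ∩ Farrukh ∩ Luca ∩ Dana: 10:15-12:45, 17:30-18:15.
Those are the intersection windows.
Summing the common windows: 150 + 45 = 195 minutes.

195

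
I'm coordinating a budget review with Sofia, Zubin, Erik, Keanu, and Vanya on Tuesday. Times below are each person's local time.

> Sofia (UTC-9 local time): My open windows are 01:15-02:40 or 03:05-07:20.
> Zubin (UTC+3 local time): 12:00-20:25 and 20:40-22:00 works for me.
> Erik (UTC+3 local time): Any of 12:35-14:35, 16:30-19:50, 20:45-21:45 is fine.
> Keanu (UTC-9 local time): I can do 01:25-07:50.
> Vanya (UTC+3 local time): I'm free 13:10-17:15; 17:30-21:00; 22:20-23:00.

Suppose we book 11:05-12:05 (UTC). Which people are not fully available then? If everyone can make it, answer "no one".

Sofia in UTC: 10:15-11:40, 12:05-16:20 (add 9h to convert from UTC-9).
Zubin in UTC: 09:00-17:25, 17:40-19:00 (subtract 3h to convert from UTC+3).
Erik in UTC: 09:35-11:35, 13:30-16:50, 17:45-18:45 (subtract 3h to convert from UTC+3).
Keanu in UTC: 10:25-16:50 (add 9h to convert from UTC-9).
Vanya in UTC: 10:10-14:15, 14:30-18:00, 19:20-20:00 (subtract 3h to convert from UTC+3).
Sofia: not fully free for 11:05-12:05. Zubin: free for 11:05-12:05. Erik: not fully free for 11:05-12:05. Keanu: free for 11:05-12:05. Vanya: free for 11:05-12:05.

Erik, Sofia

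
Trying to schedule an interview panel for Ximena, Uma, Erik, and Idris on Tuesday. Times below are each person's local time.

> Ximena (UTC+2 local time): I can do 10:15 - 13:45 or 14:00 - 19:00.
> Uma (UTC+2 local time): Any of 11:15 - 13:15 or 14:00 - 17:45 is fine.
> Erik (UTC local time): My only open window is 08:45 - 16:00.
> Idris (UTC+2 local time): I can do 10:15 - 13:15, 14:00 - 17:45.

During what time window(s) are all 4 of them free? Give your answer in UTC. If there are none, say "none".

09:15-11:15, 12:00-15:45

Ximena in UTC: 08:15-11:45, 12:00-17:00 (subtract 2h to convert from UTC+2).
Uma in UTC: 09:15-11:15, 12:00-15:45 (subtract 2h to convert from UTC+2).
Erik in UTC: 08:45-16:00.
Idris in UTC: 08:15-11:15, 12:00-15:45 (subtract 2h to convert from UTC+2).
Ximena ∩ Uma: 09:15-11:15, 12:00-15:45.
Ximena ∩ Uma ∩ Erik: 09:15-11:15, 12:00-15:45.
Ximena ∩ Uma ∩ Erik ∩ Idris: 09:15-11:15, 12:00-15:45.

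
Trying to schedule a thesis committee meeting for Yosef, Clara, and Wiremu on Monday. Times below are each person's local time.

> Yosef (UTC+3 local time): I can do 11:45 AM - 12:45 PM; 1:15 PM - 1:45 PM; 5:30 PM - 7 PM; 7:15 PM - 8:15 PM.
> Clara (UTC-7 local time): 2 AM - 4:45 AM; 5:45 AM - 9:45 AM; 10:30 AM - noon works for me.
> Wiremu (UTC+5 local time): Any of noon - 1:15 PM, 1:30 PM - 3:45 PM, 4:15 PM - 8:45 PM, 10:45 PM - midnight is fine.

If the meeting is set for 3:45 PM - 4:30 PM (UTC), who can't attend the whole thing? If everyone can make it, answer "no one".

Wiremu, Yosef

Yosef in UTC: 08:45-09:45, 10:15-10:45, 14:30-16:00, 16:15-17:15 (subtract 3h to convert from UTC+3).
Clara in UTC: 09:00-11:45, 12:45-16:45, 17:30-19:00 (add 7h to convert from UTC-7).
Wiremu in UTC: 07:00-08:15, 08:30-10:45, 11:15-15:45, 17:45-19:00 (subtract 5h to convert from UTC+5).
Yosef: not fully free for 15:45-16:30. Clara: free for 15:45-16:30. Wiremu: not fully free for 15:45-16:30.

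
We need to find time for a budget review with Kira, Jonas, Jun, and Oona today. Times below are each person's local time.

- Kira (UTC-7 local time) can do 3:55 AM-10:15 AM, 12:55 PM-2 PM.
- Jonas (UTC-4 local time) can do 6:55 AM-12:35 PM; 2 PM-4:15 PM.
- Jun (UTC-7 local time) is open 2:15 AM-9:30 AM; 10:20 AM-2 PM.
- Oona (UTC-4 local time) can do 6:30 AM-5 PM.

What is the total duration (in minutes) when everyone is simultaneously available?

355

Kira in UTC: 10:55-17:15, 19:55-21:00 (add 7h to convert from UTC-7).
Jonas in UTC: 10:55-16:35, 18:00-20:15 (add 4h to convert from UTC-4).
Jun in UTC: 09:15-16:30, 17:20-21:00 (add 7h to convert from UTC-7).
Oona in UTC: 10:30-21:00 (add 4h to convert from UTC-4).
Kira ∩ Jonas: 10:55-16:35, 19:55-20:15.
Kira ∩ Jonas ∩ Jun: 10:55-16:30, 19:55-20:15.
Kira ∩ Jonas ∩ Jun ∩ Oona: 10:55-16:30, 19:55-20:15.
Summing the common windows: 335 + 20 = 355 minutes.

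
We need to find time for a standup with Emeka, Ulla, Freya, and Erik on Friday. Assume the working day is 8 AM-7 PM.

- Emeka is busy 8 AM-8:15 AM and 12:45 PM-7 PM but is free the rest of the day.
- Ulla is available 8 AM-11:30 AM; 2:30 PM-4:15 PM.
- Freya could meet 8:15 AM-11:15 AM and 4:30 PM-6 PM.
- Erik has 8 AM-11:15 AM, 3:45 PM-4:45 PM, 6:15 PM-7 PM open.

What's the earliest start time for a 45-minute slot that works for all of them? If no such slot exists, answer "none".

Emeka free: 08:15-12:45 (invert busy blocks within the working day).
Ulla free: 08:00-11:30, 14:30-16:15.
Freya free: 08:15-11:15, 16:30-18:00.
Erik free: 08:00-11:15, 15:45-16:45, 18:15-19:00.
Emeka ∩ Ulla: 08:15-11:30.
Emeka ∩ Ulla ∩ Freya: 08:15-11:15.
Emeka ∩ Ulla ∩ Freya ∩ Erik: 08:15-11:15.
The first common window of at least 45 minutes is 08:15-11:15, so the earliest start is 08:15.

08:15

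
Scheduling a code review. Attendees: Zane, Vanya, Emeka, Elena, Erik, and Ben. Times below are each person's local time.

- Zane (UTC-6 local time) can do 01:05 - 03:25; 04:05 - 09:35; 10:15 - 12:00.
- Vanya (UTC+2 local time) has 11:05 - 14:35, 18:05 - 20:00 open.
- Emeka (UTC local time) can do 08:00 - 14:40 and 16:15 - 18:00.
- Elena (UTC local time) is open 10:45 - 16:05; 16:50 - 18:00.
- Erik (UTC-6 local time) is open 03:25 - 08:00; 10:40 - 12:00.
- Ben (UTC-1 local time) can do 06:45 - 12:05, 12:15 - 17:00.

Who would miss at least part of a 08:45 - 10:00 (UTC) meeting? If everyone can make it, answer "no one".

Zane in UTC: 07:05-09:25, 10:05-15:35, 16:15-18:00 (add 6h to convert from UTC-6).
Vanya in UTC: 09:05-12:35, 16:05-18:00 (subtract 2h to convert from UTC+2).
Emeka in UTC: 08:00-14:40, 16:15-18:00.
Elena in UTC: 10:45-16:05, 16:50-18:00.
Erik in UTC: 09:25-14:00, 16:40-18:00 (add 6h to convert from UTC-6).
Ben in UTC: 07:45-13:05, 13:15-18:00 (add 1h to convert from UTC-1).
Zane: not fully free for 08:45-10:00. Vanya: not fully free for 08:45-10:00. Emeka: free for 08:45-10:00. Elena: not fully free for 08:45-10:00. Erik: not fully free for 08:45-10:00. Ben: free for 08:45-10:00.

Elena, Erik, Vanya, Zane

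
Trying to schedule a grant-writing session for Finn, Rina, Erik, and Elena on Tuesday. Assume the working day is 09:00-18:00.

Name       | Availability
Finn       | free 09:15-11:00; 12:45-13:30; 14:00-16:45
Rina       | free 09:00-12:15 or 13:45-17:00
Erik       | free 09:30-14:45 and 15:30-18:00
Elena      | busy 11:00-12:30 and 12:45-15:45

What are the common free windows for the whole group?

Finn free: 09:15-11:00, 12:45-13:30, 14:00-16:45.
Rina free: 09:00-12:15, 13:45-17:00.
Erik free: 09:30-14:45, 15:30-18:00.
Elena free: 09:00-11:00, 12:30-12:45, 15:45-18:00 (invert busy blocks within the working day).
Finn ∩ Rina: 09:15-11:00, 14:00-16:45.
Finn ∩ Rina ∩ Erik: 09:30-11:00, 14:00-14:45, 15:30-16:45.
Finn ∩ Rina ∩ Erik ∩ Elena: 09:30-11:00, 15:45-16:45.

09:30-11:00, 15:45-16:45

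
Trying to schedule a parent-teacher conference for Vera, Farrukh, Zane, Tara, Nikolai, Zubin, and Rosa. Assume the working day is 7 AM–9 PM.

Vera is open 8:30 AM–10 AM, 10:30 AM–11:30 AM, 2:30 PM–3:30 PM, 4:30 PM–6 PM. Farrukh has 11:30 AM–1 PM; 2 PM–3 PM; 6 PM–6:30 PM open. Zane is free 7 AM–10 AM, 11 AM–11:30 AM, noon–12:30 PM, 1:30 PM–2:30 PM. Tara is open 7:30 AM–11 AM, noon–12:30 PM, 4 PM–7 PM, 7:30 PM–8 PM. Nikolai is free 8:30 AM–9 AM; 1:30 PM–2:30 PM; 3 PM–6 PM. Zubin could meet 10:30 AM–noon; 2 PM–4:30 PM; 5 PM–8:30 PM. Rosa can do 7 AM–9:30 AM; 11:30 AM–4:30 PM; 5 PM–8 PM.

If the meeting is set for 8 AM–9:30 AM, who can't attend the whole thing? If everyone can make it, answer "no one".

Farrukh, Nikolai, Vera, Zubin

Vera: not fully free for 08:00-09:30. Farrukh: not fully free for 08:00-09:30. Zane: free for 08:00-09:30. Tara: free for 08:00-09:30. Nikolai: not fully free for 08:00-09:30. Zubin: not fully free for 08:00-09:30. Rosa: free for 08:00-09:30.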